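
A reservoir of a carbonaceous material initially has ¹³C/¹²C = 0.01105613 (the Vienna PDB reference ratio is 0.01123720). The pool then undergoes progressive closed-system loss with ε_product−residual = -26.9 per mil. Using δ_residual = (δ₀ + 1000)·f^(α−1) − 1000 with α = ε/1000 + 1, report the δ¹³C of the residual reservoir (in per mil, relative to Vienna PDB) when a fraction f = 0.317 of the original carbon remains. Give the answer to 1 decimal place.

14.8 per mil

δ₀ = (0.01105613/0.01123720 − 1)×1000 = (0.983887 − 1)×1000 = -16.113 per mil
α − 1 = ε/1000 = -0.0269
f^(α−1) = 0.317^(-0.0269) = 1.031387
δ_res = (-16.113 + 1000) × 1.031387 − 1000 = 1014.767 − 1000 = 14.77 per mil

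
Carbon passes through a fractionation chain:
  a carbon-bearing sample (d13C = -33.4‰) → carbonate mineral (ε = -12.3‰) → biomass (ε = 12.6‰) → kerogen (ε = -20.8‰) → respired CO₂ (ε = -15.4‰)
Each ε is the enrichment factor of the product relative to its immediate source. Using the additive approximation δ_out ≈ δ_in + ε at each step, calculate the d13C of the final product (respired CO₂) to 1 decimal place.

step 1: δ ≈ -33.4 + (-12.3) = -45.7‰
step 2: δ ≈ -45.7 + (12.6) = -33.1‰
step 3: δ ≈ -33.1 + (-20.8) = -53.9‰
step 4: δ ≈ -53.9 + (-15.4) = -69.3‰

-69.3‰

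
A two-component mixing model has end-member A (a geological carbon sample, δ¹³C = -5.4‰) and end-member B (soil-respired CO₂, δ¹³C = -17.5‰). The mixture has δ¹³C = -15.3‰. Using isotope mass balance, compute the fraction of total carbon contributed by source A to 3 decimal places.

0.182

δ_mix = f_A·δ_A + (1 − f_A)·δ_B  ⇒  f_A = (δ_mix − δ_B)/(δ_A − δ_B)
f_A = (-15.3 − (-17.5)) / (-5.4 − (-17.5))
f_A = 2.2 / 12.1 = 0.1818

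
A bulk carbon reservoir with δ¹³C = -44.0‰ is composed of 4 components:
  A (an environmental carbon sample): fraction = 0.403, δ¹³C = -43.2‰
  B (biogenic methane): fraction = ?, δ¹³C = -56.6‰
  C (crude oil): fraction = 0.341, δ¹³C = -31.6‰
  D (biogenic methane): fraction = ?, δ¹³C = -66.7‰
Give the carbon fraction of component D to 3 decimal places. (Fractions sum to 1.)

0.131

Let f_D and f_B be the unknown fractions; fractions sum to 1 so f_D + f_B = 0.256.
Mass balance: Σ fᵢ·δᵢ = δ_bulk ⇒ f_D·(-66.7) + f_B·(-56.6) = -44.0 − (-28.185) = -15.815
Substitute f_B = 0.256 − f_D:
f_D·(-66.7 − -56.6) = -15.815 − 0.256×(-56.6) = -1.325
f_D = -1.325 / -10.1 = 0.1312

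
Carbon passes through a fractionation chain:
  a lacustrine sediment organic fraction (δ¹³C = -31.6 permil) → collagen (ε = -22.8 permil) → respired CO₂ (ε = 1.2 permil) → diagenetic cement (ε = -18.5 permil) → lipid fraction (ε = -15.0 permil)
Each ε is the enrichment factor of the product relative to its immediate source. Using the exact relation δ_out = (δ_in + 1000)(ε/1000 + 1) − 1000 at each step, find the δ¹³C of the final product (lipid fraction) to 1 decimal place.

step 1: δ = (-31.60 + 1000)·(-22.8/1000 + 1) − 1000 = -53.68 permil
step 2: δ = (-53.68 + 1000)·(1.2/1000 + 1) − 1000 = -52.54 permil
step 3: δ = (-52.54 + 1000)·(-18.5/1000 + 1) − 1000 = -70.07 permil
step 4: δ = (-70.07 + 1000)·(-15.0/1000 + 1) − 1000 = -84.02 permil

-84.0 permil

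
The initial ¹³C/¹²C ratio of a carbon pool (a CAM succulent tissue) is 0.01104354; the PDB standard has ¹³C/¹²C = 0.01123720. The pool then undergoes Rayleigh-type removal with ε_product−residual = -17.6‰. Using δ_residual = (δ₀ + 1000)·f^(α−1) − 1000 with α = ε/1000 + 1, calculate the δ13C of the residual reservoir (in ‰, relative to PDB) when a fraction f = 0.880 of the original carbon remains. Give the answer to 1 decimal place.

δ₀ = (0.01104354/0.01123720 − 1)×1000 = (0.982766 − 1)×1000 = -17.234‰
α − 1 = ε/1000 = -0.0176
f^(α−1) = 0.880^(-0.0176) = 1.002252
δ_res = (-17.234 + 1000) × 1.002252 − 1000 = 984.980 − 1000 = -15.02‰

-15.0‰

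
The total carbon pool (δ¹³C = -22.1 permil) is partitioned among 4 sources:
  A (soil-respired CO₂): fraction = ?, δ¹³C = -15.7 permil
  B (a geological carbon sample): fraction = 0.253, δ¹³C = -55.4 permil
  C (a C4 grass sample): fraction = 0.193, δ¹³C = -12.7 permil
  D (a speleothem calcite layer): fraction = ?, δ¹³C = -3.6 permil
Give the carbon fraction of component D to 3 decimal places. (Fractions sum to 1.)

0.253

Let f_D and f_A be the unknown fractions; fractions sum to 1 so f_D + f_A = 0.554.
Mass balance: Σ fᵢ·δᵢ = δ_bulk ⇒ f_D·(-3.6) + f_A·(-15.7) = -22.1 − (-16.467) = -5.633
Substitute f_A = 0.554 − f_D:
f_D·(-3.6 − -15.7) = -5.633 − 0.554×(-15.7) = 3.065
f_D = 3.065 / 12.1 = 0.2533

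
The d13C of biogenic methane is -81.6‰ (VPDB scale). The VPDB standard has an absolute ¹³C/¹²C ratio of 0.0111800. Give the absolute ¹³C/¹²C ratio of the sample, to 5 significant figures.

0.010268

R_sample = R_standard × (d13C/1000 + 1)
R_sample = 0.0111800 × (-81.6/1000 + 1) = 0.0111800 × 0.918400
R_sample = 0.0102677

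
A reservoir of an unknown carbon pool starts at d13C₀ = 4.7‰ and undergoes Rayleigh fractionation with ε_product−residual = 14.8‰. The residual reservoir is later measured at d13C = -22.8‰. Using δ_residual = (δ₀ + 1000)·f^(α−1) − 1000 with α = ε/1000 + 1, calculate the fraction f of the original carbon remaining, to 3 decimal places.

0.153

α − 1 = ε/1000 = 0.0148
(δ_res + 1000)/(δ₀ + 1000) = (-22.8 + 1000)/(4.7 + 1000) = 977.2/1004.7 = 0.972629
f = 0.972629^(1/0.0148) = exp(ln(0.972629)/0.0148) = exp(-0.02775/0.0148)
f = exp(-1.8752) = 0.1533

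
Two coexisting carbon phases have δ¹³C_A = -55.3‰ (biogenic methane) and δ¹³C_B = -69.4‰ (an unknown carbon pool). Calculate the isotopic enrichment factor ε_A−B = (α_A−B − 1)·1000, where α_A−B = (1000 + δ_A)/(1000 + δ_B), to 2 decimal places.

α_A−B = (1000 + -55.3) / (1000 + -69.4) = 944.7 / 930.6 = 1.015152
ε_A−B = (1.015152 − 1) × 1000 = 15.152‰
(The approximation ε ≈ δ_A − δ_B would give 14.1‰.)

15.15‰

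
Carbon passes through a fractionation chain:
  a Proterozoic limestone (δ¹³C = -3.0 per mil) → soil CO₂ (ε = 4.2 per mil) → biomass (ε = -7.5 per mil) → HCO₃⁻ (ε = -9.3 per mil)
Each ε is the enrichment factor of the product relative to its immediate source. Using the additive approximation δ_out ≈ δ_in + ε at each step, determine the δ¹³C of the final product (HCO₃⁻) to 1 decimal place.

step 1: δ ≈ -3.0 + (4.2) = 1.2 per mil
step 2: δ ≈ 1.2 + (-7.5) = -6.3 per mil
step 3: δ ≈ -6.3 + (-9.3) = -15.6 per mil

-15.6 per mil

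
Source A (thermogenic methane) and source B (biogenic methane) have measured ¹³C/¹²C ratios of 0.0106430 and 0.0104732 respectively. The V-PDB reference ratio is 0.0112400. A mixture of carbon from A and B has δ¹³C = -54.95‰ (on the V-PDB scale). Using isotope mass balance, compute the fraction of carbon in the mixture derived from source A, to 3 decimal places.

δ_A = (0.0106430/0.0112400 − 1)×1000 = (0.946886 − 1)×1000 = -53.114‰
δ_B = (0.0104732/0.0112400 − 1)×1000 = (0.931779 − 1)×1000 = -68.221‰
f_A = (δ_mix − δ_B)/(δ_A − δ_B) = (-54.95 − (-68.221))/(-53.114 − (-68.221))
f_A = 13.271 / 15.107 = 0.8785

0.878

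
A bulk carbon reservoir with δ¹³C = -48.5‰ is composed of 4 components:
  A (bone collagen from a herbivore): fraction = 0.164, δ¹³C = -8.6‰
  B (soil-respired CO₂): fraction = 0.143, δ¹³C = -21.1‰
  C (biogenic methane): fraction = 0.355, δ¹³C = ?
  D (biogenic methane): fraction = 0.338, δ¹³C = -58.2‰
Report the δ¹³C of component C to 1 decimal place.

-68.7‰

Isotope mass balance: δ_bulk = Σ fᵢ·δᵢ.
-48.5 = 0.164×(-8.6) + 0.143×(-21.1) + 0.355×δ_C + 0.338×(-58.2)
0.355·δ_C = -48.5 − (-24.099) = -24.401
δ_C = -24.401 / 0.355 = -68.73‰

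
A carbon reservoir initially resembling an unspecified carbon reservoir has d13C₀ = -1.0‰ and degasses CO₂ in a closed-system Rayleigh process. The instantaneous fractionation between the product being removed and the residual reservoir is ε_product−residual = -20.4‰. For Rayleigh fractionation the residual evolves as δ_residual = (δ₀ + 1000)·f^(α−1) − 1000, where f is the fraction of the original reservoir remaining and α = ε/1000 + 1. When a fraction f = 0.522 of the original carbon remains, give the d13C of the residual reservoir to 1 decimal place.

Rayleigh residual: δ_res = (δ₀ + 1000)·f^(α−1) − 1000
α = ε/1000 + 1 = 0.97960, so α − 1 = -0.02040
f^(α−1) = 0.522^(-0.02040) = 1.013350
δ_res = (-1.0 + 1000) × 1.013350 − 1000 = 1012.337 − 1000 = 12.34‰

12.3‰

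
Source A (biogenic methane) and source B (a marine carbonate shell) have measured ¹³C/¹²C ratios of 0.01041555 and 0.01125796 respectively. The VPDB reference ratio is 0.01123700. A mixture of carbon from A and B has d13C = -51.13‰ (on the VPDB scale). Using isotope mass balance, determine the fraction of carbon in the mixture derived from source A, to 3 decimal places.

δ_A = (0.01041555/0.01123700 − 1)×1000 = (0.926898 − 1)×1000 = -73.102‰
δ_B = (0.01125796/0.01123700 − 1)×1000 = (1.001865 − 1)×1000 = 1.865‰
f_A = (δ_mix − δ_B)/(δ_A − δ_B) = (-51.13 − (1.865))/(-73.102 − (1.865))
f_A = -52.995 / -74.968 = 0.7069

0.707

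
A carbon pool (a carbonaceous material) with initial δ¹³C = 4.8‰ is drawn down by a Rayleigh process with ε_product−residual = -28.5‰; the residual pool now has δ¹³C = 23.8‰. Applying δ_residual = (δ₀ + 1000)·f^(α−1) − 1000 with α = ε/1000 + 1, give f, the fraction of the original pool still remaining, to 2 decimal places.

α − 1 = ε/1000 = -0.0285
(δ_res + 1000)/(δ₀ + 1000) = (23.8 + 1000)/(4.8 + 1000) = 1023.8/1004.8 = 1.018909
f = 1.018909^(1/-0.0285) = exp(ln(1.018909)/-0.0285) = exp(0.01873/-0.0285)
f = exp(-0.6573) = 0.5183

0.52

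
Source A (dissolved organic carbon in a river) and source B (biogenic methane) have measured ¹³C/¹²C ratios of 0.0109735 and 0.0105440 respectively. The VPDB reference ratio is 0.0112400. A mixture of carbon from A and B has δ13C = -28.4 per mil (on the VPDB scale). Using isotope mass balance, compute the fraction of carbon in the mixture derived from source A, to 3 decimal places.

δ_A = (0.0109735/0.0112400 − 1)×1000 = (0.976290 − 1)×1000 = -23.710 per mil
δ_B = (0.0105440/0.0112400 − 1)×1000 = (0.938078 − 1)×1000 = -61.922 per mil
f_A = (δ_mix − δ_B)/(δ_A − δ_B) = (-28.4 − (-61.922))/(-23.710 − (-61.922))
f_A = 33.522 / 38.212 = 0.8773

0.877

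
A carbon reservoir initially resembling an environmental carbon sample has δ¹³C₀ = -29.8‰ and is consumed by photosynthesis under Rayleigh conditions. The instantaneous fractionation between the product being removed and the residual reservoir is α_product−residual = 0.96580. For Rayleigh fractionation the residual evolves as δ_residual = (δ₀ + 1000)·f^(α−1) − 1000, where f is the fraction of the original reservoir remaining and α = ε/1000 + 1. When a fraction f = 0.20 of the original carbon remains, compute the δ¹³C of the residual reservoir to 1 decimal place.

25.1‰

Rayleigh residual: δ_res = (δ₀ + 1000)·f^(α−1) − 1000
α − 1 = -0.03420
f^(α−1) = 0.20^(-0.03420) = 1.056586
δ_res = (-29.8 + 1000) × 1.056586 − 1000 = 1025.100 − 1000 = 25.10‰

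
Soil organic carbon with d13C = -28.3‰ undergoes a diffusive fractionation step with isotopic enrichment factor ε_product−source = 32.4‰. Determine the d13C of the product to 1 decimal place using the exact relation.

3.2‰

To first order, δ_product ≈ δ_source + ε = 4.1‰.
Exactly, δ_product = (δ_source + 1000)·(ε/1000 + 1) − 1000.
δ_product = (-28.3 + 1000) × (32.4/1000 + 1) − 1000
δ_product = 3.18‰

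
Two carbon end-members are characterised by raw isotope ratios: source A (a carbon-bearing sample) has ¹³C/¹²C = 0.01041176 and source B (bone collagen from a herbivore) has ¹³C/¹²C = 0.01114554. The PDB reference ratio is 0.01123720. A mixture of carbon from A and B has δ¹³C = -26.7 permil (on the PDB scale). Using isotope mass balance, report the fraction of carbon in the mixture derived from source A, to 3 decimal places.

δ_A = (0.01041176/0.01123720 − 1)×1000 = (0.926544 − 1)×1000 = -73.456 permil
δ_B = (0.01114554/0.01123720 − 1)×1000 = (0.991843 − 1)×1000 = -8.157 permil
f_A = (δ_mix − δ_B)/(δ_A − δ_B) = (-26.7 − (-8.157))/(-73.456 − (-8.157))
f_A = -18.543 / -65.299 = 0.2840

0.284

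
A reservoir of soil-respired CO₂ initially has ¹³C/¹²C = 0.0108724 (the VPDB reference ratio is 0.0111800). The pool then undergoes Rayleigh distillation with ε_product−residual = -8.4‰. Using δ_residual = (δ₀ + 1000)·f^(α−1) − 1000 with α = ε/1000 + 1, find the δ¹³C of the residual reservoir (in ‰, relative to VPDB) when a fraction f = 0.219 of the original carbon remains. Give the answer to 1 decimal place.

δ₀ = (0.0108724/0.0111800 − 1)×1000 = (0.972487 − 1)×1000 = -27.513‰
α − 1 = ε/1000 = -0.0084
f^(α−1) = 0.219^(-0.0084) = 1.012839
δ_res = (-27.513 + 1000) × 1.012839 − 1000 = 984.972 − 1000 = -15.03‰

-15.0‰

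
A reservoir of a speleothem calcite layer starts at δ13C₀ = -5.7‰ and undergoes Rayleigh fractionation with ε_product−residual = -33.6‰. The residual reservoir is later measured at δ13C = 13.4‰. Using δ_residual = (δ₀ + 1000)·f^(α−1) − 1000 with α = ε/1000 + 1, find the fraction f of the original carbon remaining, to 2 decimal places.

0.57

α − 1 = ε/1000 = -0.0336
(δ_res + 1000)/(δ₀ + 1000) = (13.4 + 1000)/(-5.7 + 1000) = 1013.4/994.3 = 1.019209
f = 1.019209^(1/-0.0336) = exp(ln(1.019209)/-0.0336) = exp(0.01903/-0.0336)
f = exp(-0.5663) = 0.5676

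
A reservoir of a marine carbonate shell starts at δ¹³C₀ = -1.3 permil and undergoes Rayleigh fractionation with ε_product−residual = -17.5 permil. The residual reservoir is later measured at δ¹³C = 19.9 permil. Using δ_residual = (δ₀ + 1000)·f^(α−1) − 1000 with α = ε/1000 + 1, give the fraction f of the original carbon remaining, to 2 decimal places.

α − 1 = ε/1000 = -0.0175
(δ_res + 1000)/(δ₀ + 1000) = (19.9 + 1000)/(-1.3 + 1000) = 1019.9/998.7 = 1.021228
f = 1.021228^(1/-0.0175) = exp(ln(1.021228)/-0.0175) = exp(0.02101/-0.0175)
f = exp(-1.2003) = 0.3011

0.30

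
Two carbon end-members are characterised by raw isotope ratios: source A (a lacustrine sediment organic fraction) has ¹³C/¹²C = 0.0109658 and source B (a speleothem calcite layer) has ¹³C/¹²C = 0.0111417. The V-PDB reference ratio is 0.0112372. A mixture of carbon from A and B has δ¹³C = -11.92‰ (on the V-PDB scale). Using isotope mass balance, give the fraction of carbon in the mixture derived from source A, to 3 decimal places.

δ_A = (0.0109658/0.0112372 − 1)×1000 = (0.975848 − 1)×1000 = -24.152‰
δ_B = (0.0111417/0.0112372 − 1)×1000 = (0.991501 − 1)×1000 = -8.499‰
f_A = (δ_mix − δ_B)/(δ_A − δ_B) = (-11.92 − (-8.499))/(-24.152 − (-8.499))
f_A = -3.421 / -15.653 = 0.2186

0.219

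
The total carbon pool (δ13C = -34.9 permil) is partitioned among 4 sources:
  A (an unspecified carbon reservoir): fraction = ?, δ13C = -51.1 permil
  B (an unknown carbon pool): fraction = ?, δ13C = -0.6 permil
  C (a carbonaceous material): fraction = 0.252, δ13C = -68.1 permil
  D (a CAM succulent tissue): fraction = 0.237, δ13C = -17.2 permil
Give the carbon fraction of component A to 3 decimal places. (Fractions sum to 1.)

Let f_A and f_B be the unknown fractions; fractions sum to 1 so f_A + f_B = 0.511.
Mass balance: Σ fᵢ·δᵢ = δ_bulk ⇒ f_A·(-51.1) + f_B·(-0.6) = -34.9 − (-21.238) = -13.662
Substitute f_B = 0.511 − f_A:
f_A·(-51.1 − -0.6) = -13.662 − 0.511×(-0.6) = -13.356
f_A = -13.356 / -50.5 = 0.2645

0.264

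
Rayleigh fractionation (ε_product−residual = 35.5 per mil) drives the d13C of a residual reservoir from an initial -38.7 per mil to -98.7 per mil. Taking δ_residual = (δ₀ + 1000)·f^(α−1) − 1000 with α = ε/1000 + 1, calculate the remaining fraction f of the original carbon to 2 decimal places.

0.16

α − 1 = ε/1000 = 0.0355
(δ_res + 1000)/(δ₀ + 1000) = (-98.7 + 1000)/(-38.7 + 1000) = 901.3/961.3 = 0.937585
f = 0.937585^(1/0.0355) = exp(ln(0.937585)/0.0355) = exp(-0.06445/0.0355)
f = exp(-1.8154) = 0.1628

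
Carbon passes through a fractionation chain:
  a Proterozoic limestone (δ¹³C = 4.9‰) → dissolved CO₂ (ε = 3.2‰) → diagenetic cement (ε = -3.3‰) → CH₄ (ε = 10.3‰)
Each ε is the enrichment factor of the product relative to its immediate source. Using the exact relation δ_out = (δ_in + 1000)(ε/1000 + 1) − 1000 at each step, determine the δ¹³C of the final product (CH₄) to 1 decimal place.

step 1: δ = (4.90 + 1000)·(3.2/1000 + 1) − 1000 = 8.12‰
step 2: δ = (8.12 + 1000)·(-3.3/1000 + 1) − 1000 = 4.79‰
step 3: δ = (4.79 + 1000)·(10.3/1000 + 1) − 1000 = 15.14‰

15.1‰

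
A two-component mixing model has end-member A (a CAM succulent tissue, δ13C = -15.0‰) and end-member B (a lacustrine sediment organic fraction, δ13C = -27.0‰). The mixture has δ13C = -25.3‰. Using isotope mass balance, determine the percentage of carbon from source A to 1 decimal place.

14.2%

δ_mix = f_A·δ_A + (1 − f_A)·δ_B  ⇒  f_A = (δ_mix − δ_B)/(δ_A − δ_B)
f_A = (-25.3 − (-27.0)) / (-15.0 − (-27.0))
f_A = 1.7 / 12.0 = 0.1417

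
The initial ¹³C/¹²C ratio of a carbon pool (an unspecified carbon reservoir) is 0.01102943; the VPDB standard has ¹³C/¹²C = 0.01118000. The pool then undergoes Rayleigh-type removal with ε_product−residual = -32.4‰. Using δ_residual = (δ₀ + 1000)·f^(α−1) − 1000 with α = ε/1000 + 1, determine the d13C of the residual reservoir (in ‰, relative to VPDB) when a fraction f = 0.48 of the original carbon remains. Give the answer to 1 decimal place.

10.3‰

δ₀ = (0.01102943/0.01118000 − 1)×1000 = (0.986532 − 1)×1000 = -13.468‰
α − 1 = ε/1000 = -0.0324
f^(α−1) = 0.48^(-0.0324) = 1.024066
δ_res = (-13.468 + 1000) × 1.024066 − 1000 = 1010.274 − 1000 = 10.27‰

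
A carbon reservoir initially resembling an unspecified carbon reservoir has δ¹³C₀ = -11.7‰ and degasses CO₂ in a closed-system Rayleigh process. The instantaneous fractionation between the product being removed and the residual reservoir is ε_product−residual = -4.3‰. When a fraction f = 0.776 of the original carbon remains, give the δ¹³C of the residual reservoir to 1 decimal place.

-10.6‰

Rayleigh residual: δ_res = (δ₀ + 1000)·f^(α−1) − 1000
α = ε/1000 + 1 = 0.99570, so α − 1 = -0.00430
f^(α−1) = 0.776^(-0.00430) = 1.001091
δ_res = (-11.7 + 1000) × 1.001091 − 1000 = 989.378 − 1000 = -10.62‰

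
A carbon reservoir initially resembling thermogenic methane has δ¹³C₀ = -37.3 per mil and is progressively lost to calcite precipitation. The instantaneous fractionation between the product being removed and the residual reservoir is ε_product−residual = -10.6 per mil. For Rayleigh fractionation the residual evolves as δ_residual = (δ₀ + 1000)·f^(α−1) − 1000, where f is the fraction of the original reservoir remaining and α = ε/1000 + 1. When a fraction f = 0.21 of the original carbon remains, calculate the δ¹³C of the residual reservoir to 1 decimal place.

Rayleigh residual: δ_res = (δ₀ + 1000)·f^(α−1) − 1000
α = ε/1000 + 1 = 0.98940, so α − 1 = -0.01060
f^(α−1) = 0.21^(-0.01060) = 1.016680
δ_res = (-37.3 + 1000) × 1.016680 − 1000 = 978.758 − 1000 = -21.24 per mil

-21.2 per mil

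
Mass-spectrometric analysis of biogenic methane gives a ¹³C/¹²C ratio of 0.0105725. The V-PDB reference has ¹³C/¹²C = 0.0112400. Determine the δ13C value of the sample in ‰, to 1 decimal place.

-59.4‰

δ13C = (R_sample / R_standard − 1) × 1000
R_sample / R_standard = 0.0105725 / 0.0112400 = 0.940614
δ13C = (0.940614 − 1) × 1000 = -59.39‰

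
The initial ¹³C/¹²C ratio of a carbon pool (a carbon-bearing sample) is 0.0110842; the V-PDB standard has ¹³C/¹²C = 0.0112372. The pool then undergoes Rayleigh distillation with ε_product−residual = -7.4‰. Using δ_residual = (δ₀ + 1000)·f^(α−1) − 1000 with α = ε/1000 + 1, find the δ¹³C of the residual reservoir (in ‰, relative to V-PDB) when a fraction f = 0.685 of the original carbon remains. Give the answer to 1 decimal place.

δ₀ = (0.0110842/0.0112372 − 1)×1000 = (0.986385 − 1)×1000 = -13.615‰
α − 1 = ε/1000 = -0.0074
f^(α−1) = 0.685^(-0.0074) = 1.002804
δ_res = (-13.615 + 1000) × 1.002804 − 1000 = 989.150 − 1000 = -10.85‰

-10.9‰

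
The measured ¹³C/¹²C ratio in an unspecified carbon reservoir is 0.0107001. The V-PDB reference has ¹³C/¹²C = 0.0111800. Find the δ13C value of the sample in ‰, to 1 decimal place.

-42.9‰

δ13C = (R_sample / R_standard − 1) × 1000
R_sample / R_standard = 0.0107001 / 0.0111800 = 0.957075
δ13C = (0.957075 − 1) × 1000 = -42.92‰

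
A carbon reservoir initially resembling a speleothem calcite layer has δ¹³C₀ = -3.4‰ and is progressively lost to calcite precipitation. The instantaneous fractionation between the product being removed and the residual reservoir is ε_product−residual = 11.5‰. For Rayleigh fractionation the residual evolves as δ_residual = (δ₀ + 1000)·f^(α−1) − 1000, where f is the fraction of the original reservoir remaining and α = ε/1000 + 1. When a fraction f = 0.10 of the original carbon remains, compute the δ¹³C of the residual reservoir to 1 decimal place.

Rayleigh residual: δ_res = (δ₀ + 1000)·f^(α−1) − 1000
α = ε/1000 + 1 = 1.01150, so α − 1 = 0.01150
f^(α−1) = 0.10^(0.01150) = 0.973868
δ_res = (-3.4 + 1000) × 0.973868 − 1000 = 970.557 − 1000 = -29.44‰

-29.4‰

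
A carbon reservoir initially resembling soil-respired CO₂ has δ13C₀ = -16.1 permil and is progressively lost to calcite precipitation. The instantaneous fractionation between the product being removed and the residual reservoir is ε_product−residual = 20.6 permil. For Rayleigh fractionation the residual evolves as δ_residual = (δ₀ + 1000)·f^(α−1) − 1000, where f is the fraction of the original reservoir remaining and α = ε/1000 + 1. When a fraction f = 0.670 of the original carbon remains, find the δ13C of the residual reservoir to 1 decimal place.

Rayleigh residual: δ_res = (δ₀ + 1000)·f^(α−1) − 1000
α = ε/1000 + 1 = 1.02060, so α − 1 = 0.02060
f^(α−1) = 0.670^(0.02060) = 0.991784
δ_res = (-16.1 + 1000) × 0.991784 − 1000 = 975.816 − 1000 = -24.18 permil

-24.2 permil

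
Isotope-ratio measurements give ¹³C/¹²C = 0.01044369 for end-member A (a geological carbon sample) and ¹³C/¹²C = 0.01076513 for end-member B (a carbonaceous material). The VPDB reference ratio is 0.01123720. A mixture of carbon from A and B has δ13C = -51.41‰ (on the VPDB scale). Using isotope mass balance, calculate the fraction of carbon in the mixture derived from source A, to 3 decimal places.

0.329

δ_A = (0.01044369/0.01123720 − 1)×1000 = (0.929385 − 1)×1000 = -70.615‰
δ_B = (0.01076513/0.01123720 − 1)×1000 = (0.957990 − 1)×1000 = -42.010‰
f_A = (δ_mix − δ_B)/(δ_A − δ_B) = (-51.41 − (-42.010))/(-70.615 − (-42.010))
f_A = -9.400 / -28.605 = 0.3286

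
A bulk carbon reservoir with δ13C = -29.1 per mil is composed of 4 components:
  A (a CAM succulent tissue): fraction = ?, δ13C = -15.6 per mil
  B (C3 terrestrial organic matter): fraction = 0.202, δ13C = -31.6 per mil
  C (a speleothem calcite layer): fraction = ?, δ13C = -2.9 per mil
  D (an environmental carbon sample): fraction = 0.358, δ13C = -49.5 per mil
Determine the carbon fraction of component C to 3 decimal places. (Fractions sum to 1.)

Let f_C and f_A be the unknown fractions; fractions sum to 1 so f_C + f_A = 0.440.
Mass balance: Σ fᵢ·δᵢ = δ_bulk ⇒ f_C·(-2.9) + f_A·(-15.6) = -29.1 − (-24.104) = -4.996
Substitute f_A = 0.440 − f_C:
f_C·(-2.9 − -15.6) = -4.996 − 0.440×(-15.6) = 1.868
f_C = 1.868 / 12.7 = 0.1471

0.147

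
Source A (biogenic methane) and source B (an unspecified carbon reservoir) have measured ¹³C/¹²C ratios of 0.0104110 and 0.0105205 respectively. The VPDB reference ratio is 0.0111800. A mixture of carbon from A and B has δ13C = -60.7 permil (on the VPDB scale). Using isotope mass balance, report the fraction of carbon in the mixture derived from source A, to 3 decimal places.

0.175

δ_A = (0.0104110/0.0111800 − 1)×1000 = (0.931216 − 1)×1000 = -68.784 permil
δ_B = (0.0105205/0.0111800 − 1)×1000 = (0.941011 − 1)×1000 = -58.989 permil
f_A = (δ_mix − δ_B)/(δ_A − δ_B) = (-60.7 − (-58.989))/(-68.784 − (-58.989))
f_A = -1.711 / -9.794 = 0.1747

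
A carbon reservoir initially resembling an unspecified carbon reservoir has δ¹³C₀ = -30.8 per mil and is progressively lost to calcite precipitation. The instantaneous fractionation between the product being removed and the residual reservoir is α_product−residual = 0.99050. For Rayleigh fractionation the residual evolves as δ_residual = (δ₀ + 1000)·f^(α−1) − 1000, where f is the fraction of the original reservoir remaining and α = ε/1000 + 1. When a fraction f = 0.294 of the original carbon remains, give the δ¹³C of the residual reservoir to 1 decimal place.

-19.5 per mil

Rayleigh residual: δ_res = (δ₀ + 1000)·f^(α−1) − 1000
α − 1 = -0.00950
f^(α−1) = 0.294^(-0.00950) = 1.011698
δ_res = (-30.8 + 1000) × 1.011698 − 1000 = 980.537 − 1000 = -19.46 per mil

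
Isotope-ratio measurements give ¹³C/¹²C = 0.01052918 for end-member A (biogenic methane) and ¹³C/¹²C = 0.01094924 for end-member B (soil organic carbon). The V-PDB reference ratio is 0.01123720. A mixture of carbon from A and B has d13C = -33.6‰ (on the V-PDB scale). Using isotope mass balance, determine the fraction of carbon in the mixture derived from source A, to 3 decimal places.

δ_A = (0.01052918/0.01123720 − 1)×1000 = (0.936993 − 1)×1000 = -63.007‰
δ_B = (0.01094924/0.01123720 − 1)×1000 = (0.974374 − 1)×1000 = -25.626‰
f_A = (δ_mix − δ_B)/(δ_A − δ_B) = (-33.6 − (-25.626))/(-63.007 − (-25.626))
f_A = -7.974 / -37.381 = 0.2133

0.213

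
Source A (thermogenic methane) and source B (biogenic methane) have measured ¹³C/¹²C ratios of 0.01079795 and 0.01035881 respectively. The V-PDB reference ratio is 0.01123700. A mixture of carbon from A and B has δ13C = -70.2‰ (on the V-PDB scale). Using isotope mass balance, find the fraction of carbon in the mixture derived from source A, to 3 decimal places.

0.203

δ_A = (0.01079795/0.01123700 − 1)×1000 = (0.960928 − 1)×1000 = -39.072‰
δ_B = (0.01035881/0.01123700 − 1)×1000 = (0.921848 − 1)×1000 = -78.152‰
f_A = (δ_mix − δ_B)/(δ_A − δ_B) = (-70.2 − (-78.152))/(-39.072 − (-78.152))
f_A = 7.952 / 39.080 = 0.2035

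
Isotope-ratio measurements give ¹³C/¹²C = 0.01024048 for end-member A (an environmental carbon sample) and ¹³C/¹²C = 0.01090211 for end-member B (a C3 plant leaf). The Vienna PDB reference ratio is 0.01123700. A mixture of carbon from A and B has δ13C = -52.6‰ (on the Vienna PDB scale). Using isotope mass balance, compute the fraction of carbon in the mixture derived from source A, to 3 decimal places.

δ_A = (0.01024048/0.01123700 − 1)×1000 = (0.911318 − 1)×1000 = -88.682‰
δ_B = (0.01090211/0.01123700 − 1)×1000 = (0.970198 − 1)×1000 = -29.802‰
f_A = (δ_mix − δ_B)/(δ_A − δ_B) = (-52.6 − (-29.802))/(-88.682 − (-29.802))
f_A = -22.798 / -58.880 = 0.3872

0.387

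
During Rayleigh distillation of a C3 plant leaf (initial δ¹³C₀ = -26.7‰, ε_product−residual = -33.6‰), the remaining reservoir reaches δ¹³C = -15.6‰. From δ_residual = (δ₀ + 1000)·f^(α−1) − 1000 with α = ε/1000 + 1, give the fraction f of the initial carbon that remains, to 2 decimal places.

0.71

α − 1 = ε/1000 = -0.0336
(δ_res + 1000)/(δ₀ + 1000) = (-15.6 + 1000)/(-26.7 + 1000) = 984.4/973.3 = 1.011405
f = 1.011405^(1/-0.0336) = exp(ln(1.011405)/-0.0336) = exp(0.01134/-0.0336)
f = exp(-0.3375) = 0.7136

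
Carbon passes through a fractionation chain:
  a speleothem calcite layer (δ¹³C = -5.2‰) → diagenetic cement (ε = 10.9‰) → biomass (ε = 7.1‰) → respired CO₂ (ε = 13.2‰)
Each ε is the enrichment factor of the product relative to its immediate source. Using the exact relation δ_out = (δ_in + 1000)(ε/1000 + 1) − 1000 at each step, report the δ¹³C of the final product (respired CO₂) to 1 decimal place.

26.2‰

step 1: δ = (-5.20 + 1000)·(10.9/1000 + 1) − 1000 = 5.64‰
step 2: δ = (5.64 + 1000)·(7.1/1000 + 1) − 1000 = 12.78‰
step 3: δ = (12.78 + 1000)·(13.2/1000 + 1) − 1000 = 26.15‰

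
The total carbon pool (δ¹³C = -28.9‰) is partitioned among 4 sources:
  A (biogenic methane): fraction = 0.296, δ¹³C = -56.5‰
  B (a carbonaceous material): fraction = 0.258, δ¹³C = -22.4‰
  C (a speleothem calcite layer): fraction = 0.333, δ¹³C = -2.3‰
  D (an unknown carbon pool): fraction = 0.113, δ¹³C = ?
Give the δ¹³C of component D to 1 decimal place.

-49.8‰

Isotope mass balance: δ_bulk = Σ fᵢ·δᵢ.
-28.9 = 0.296×(-56.5) + 0.258×(-22.4) + 0.333×(-2.3) + 0.113×δ_D
0.113·δ_D = -28.9 − (-23.269) = -5.631
δ_D = -5.631 / 0.113 = -49.83‰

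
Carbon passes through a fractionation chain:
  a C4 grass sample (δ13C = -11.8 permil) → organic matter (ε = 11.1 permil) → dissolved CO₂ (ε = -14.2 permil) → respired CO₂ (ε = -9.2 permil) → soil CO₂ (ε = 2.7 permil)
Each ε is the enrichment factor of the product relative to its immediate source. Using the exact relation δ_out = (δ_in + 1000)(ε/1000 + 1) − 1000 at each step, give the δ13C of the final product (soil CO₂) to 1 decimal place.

step 1: δ = (-11.80 + 1000)·(11.1/1000 + 1) − 1000 = -0.83 permil
step 2: δ = (-0.83 + 1000)·(-14.2/1000 + 1) − 1000 = -15.02 permil
step 3: δ = (-15.02 + 1000)·(-9.2/1000 + 1) − 1000 = -24.08 permil
step 4: δ = (-24.08 + 1000)·(2.7/1000 + 1) − 1000 = -21.45 permil

-21.4 permil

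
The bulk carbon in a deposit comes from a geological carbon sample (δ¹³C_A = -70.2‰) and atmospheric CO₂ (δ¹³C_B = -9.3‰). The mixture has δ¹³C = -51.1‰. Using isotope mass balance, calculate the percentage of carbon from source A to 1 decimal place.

68.6%

δ_mix = f_A·δ_A + (1 − f_A)·δ_B  ⇒  f_A = (δ_mix − δ_B)/(δ_A − δ_B)
f_A = (-51.1 − (-9.3)) / (-70.2 − (-9.3))
f_A = -41.8 / -60.9 = 0.6864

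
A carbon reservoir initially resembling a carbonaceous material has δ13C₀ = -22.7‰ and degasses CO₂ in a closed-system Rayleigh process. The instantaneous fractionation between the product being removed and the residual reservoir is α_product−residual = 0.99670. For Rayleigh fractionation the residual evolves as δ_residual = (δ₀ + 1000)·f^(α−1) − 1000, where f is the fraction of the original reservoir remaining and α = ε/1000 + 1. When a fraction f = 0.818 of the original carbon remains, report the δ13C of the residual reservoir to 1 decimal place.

-22.1‰

Rayleigh residual: δ_res = (δ₀ + 1000)·f^(α−1) − 1000
α − 1 = -0.00330
f^(α−1) = 0.818^(-0.00330) = 1.000663
δ_res = (-22.7 + 1000) × 1.000663 − 1000 = 977.948 − 1000 = -22.05‰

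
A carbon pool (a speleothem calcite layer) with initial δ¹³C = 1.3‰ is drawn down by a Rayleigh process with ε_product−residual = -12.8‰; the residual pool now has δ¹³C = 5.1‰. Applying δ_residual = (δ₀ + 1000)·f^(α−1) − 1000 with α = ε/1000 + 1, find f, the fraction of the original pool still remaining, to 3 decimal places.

0.744

α − 1 = ε/1000 = -0.0128
(δ_res + 1000)/(δ₀ + 1000) = (5.1 + 1000)/(1.3 + 1000) = 1005.1/1001.3 = 1.003795
f = 1.003795^(1/-0.0128) = exp(ln(1.003795)/-0.0128) = exp(0.00379/-0.0128)
f = exp(-0.2959) = 0.7438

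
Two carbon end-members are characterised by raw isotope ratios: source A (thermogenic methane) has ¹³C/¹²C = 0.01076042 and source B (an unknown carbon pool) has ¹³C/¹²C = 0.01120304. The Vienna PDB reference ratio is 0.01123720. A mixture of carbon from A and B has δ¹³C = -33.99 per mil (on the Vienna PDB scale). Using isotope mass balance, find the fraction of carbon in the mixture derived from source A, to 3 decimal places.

0.786

δ_A = (0.01076042/0.01123720 − 1)×1000 = (0.957571 − 1)×1000 = -42.429 per mil
δ_B = (0.01120304/0.01123720 − 1)×1000 = (0.996960 − 1)×1000 = -3.040 per mil
f_A = (δ_mix − δ_B)/(δ_A − δ_B) = (-33.99 − (-3.040))/(-42.429 − (-3.040))
f_A = -30.950 / -39.389 = 0.7858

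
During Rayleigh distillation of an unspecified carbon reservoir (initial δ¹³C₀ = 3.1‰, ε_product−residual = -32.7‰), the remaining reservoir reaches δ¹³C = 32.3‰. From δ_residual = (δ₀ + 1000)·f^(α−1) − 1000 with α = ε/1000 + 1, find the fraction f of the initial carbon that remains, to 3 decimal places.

α − 1 = ε/1000 = -0.0327
(δ_res + 1000)/(δ₀ + 1000) = (32.3 + 1000)/(3.1 + 1000) = 1032.3/1003.1 = 1.029110
f = 1.029110^(1/-0.0327) = exp(ln(1.029110)/-0.0327) = exp(0.02869/-0.0327)
f = exp(-0.8775) = 0.4158

0.416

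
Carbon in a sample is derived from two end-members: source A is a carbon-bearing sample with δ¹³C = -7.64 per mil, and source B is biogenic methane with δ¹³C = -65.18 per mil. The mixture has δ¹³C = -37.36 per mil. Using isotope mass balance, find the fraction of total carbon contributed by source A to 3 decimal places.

δ_mix = f_A·δ_A + (1 − f_A)·δ_B  ⇒  f_A = (δ_mix − δ_B)/(δ_A − δ_B)
f_A = (-37.36 − (-65.18)) / (-7.64 − (-65.18))
f_A = 27.82 / 57.54 = 0.4835

0.483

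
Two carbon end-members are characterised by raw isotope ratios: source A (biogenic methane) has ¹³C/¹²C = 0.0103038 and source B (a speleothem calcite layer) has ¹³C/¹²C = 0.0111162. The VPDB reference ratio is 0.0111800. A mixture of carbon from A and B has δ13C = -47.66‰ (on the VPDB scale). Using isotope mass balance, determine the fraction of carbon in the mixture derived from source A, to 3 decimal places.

0.577

δ_A = (0.0103038/0.0111800 − 1)×1000 = (0.921628 − 1)×1000 = -78.372‰
δ_B = (0.0111162/0.0111800 − 1)×1000 = (0.994293 − 1)×1000 = -5.707‰
f_A = (δ_mix − δ_B)/(δ_A − δ_B) = (-47.66 − (-5.707))/(-78.372 − (-5.707))
f_A = -41.953 / -72.665 = 0.5773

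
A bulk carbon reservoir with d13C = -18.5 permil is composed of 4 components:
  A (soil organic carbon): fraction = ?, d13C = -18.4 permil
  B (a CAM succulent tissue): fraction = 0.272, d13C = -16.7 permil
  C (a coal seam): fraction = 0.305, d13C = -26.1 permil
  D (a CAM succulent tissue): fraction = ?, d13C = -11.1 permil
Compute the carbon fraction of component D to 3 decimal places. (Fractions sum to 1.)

Let f_D and f_A be the unknown fractions; fractions sum to 1 so f_D + f_A = 0.423.
Mass balance: Σ fᵢ·δᵢ = δ_bulk ⇒ f_D·(-11.1) + f_A·(-18.4) = -18.5 − (-12.503) = -5.997
Substitute f_A = 0.423 − f_D:
f_D·(-11.1 − -18.4) = -5.997 − 0.423×(-18.4) = 1.786
f_D = 1.786 / 7.3 = 0.2447

0.245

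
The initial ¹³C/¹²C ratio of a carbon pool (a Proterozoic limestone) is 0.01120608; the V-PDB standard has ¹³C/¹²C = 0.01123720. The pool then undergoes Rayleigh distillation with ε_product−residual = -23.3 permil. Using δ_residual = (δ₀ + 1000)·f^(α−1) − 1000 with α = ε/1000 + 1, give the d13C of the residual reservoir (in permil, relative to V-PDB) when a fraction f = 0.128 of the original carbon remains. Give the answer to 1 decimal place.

46.2 permil

δ₀ = (0.01120608/0.01123720 − 1)×1000 = (0.997231 − 1)×1000 = -2.769 permil
α − 1 = ε/1000 = -0.0233
f^(α−1) = 0.128^(-0.0233) = 1.049064
δ_res = (-2.769 + 1000) × 1.049064 − 1000 = 1046.159 − 1000 = 46.16 permil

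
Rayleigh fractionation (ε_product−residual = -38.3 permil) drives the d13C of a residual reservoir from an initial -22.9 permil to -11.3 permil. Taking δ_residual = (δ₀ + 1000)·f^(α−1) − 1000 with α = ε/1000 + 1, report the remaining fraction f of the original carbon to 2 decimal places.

0.73

α − 1 = ε/1000 = -0.0383
(δ_res + 1000)/(δ₀ + 1000) = (-11.3 + 1000)/(-22.9 + 1000) = 988.7/977.1 = 1.011872
f = 1.011872^(1/-0.0383) = exp(ln(1.011872)/-0.0383) = exp(0.01180/-0.0383)
f = exp(-0.3081) = 0.7348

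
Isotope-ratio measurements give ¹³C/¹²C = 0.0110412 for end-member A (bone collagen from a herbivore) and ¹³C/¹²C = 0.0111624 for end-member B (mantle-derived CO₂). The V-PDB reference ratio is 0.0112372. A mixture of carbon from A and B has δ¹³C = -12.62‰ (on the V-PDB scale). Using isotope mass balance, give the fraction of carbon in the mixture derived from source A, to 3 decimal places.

0.553

δ_A = (0.0110412/0.0112372 − 1)×1000 = (0.982558 − 1)×1000 = -17.442‰
δ_B = (0.0111624/0.0112372 − 1)×1000 = (0.993344 − 1)×1000 = -6.656‰
f_A = (δ_mix − δ_B)/(δ_A − δ_B) = (-12.62 − (-6.656))/(-17.442 − (-6.656))
f_A = -5.964 / -10.786 = 0.5529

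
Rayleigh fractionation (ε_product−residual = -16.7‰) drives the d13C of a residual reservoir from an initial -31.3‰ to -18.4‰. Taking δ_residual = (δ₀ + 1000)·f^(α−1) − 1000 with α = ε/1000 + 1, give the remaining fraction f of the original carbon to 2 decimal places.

α − 1 = ε/1000 = -0.0167
(δ_res + 1000)/(δ₀ + 1000) = (-18.4 + 1000)/(-31.3 + 1000) = 981.6/968.7 = 1.013317
f = 1.013317^(1/-0.0167) = exp(ln(1.013317)/-0.0167) = exp(0.01323/-0.0167)
f = exp(-0.7922) = 0.4529

0.45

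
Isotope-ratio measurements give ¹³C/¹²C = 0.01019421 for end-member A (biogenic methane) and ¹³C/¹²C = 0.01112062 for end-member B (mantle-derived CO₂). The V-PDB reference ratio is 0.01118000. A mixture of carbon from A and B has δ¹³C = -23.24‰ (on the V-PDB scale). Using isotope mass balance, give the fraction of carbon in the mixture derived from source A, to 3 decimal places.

0.216

δ_A = (0.01019421/0.01118000 − 1)×1000 = (0.911826 − 1)×1000 = -88.174‰
δ_B = (0.01112062/0.01118000 − 1)×1000 = (0.994689 − 1)×1000 = -5.311‰
f_A = (δ_mix − δ_B)/(δ_A − δ_B) = (-23.24 − (-5.311))/(-88.174 − (-5.311))
f_A = -17.929 / -82.863 = 0.2164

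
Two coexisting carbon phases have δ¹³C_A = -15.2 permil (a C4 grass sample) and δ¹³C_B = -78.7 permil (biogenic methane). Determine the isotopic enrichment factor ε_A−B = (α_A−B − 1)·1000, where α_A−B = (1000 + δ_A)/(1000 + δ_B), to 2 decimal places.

68.92 permil

α_A−B = (1000 + -15.2) / (1000 + -78.7) = 984.8 / 921.3 = 1.068924
ε_A−B = (1.068924 − 1) × 1000 = 68.924 permil
(The approximation ε ≈ δ_A − δ_B would give 63.5 permil.)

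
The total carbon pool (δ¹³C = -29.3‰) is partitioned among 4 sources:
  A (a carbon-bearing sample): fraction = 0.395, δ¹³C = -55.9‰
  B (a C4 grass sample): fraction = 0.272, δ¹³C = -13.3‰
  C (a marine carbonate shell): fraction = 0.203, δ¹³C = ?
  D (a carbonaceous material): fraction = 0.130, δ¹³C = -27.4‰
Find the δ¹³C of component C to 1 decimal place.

Isotope mass balance: δ_bulk = Σ fᵢ·δᵢ.
-29.3 = 0.395×(-55.9) + 0.272×(-13.3) + 0.203×δ_C + 0.130×(-27.4)
0.203·δ_C = -29.3 − (-29.260) = -0.040
δ_C = -0.040 / 0.203 = -0.20‰

-0.2‰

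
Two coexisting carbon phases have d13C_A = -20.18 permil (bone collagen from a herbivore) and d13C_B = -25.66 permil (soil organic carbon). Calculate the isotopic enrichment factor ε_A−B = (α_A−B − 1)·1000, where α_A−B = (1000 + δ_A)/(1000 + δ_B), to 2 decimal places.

5.62 permil

α_A−B = (1000 + -20.18) / (1000 + -25.66) = 979.82 / 974.34 = 1.005624
ε_A−B = (1.005624 − 1) × 1000 = 5.624 permil
(The approximation ε ≈ δ_A − δ_B would give 5.48 permil.)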